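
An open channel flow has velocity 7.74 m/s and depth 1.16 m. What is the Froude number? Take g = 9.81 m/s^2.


The Froude number is defined as Fr = V / sqrt(g*y).
g*y = 9.81 * 1.16 = 11.3796.
sqrt(g*y) = sqrt(11.3796) = 3.3734.
Fr = 7.74 / 3.3734 = 2.2944.

2.2944


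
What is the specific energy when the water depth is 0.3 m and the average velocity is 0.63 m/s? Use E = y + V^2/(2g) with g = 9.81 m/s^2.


Specific energy E = y + V^2/(2g).
Velocity head = V^2/(2g) = 0.63^2 / (2*9.81) = 0.3969 / 19.62 = 0.0202 m.
E = 0.3 + 0.0202 = 0.3202 m.

0.3202


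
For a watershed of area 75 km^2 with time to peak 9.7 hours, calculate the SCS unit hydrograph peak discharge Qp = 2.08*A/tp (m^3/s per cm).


SCS formula: Qp = 2.08 * A / tp.
Qp = 2.08 * 75 / 9.7
   = 156.0 / 9.7
   = 16.08 m^3/s per cm.

16.08


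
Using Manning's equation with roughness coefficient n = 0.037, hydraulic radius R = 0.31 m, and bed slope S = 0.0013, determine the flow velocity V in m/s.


Manning's equation gives V = (1/n) * R^(2/3) * S^(1/2).
First, compute R^(2/3) = 0.31^(2/3) = 0.458.
Next, S^(1/2) = 0.0013^(1/2) = 0.036056.
Then 1/n = 1/0.037 = 27.03.
V = 27.03 * 0.458 * 0.036056 = 0.4464 m/s.

0.4464


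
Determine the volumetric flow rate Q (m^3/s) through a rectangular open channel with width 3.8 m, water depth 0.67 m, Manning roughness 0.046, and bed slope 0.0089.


For a rectangular channel, the cross-sectional area A = b * y = 3.8 * 0.67 = 2.55 m^2.
The wetted perimeter P = b + 2y = 3.8 + 2*0.67 = 5.14 m.
Hydraulic radius R = A/P = 2.55/5.14 = 0.4953 m.
Velocity V = (1/n)*R^(2/3)*S^(1/2) = (1/0.046)*0.4953^(2/3)*0.0089^(1/2) = 1.2839 m/s.
Discharge Q = A * V = 2.55 * 1.2839 = 3.269 m^3/s.

3.269


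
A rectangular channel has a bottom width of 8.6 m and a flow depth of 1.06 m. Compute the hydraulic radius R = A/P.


For a rectangular section:
Flow area A = b * y = 8.6 * 1.06 = 9.12 m^2.
Wetted perimeter P = b + 2y = 8.6 + 2*1.06 = 10.72 m.
Hydraulic radius R = A/P = 9.12 / 10.72 = 0.8504 m.

0.8504


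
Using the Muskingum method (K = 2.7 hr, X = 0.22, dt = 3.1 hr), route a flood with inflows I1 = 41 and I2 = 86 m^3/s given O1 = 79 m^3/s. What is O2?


Muskingum coefficients:
denom = 2*K*(1-X) + dt = 2*2.7*(1-0.22) + 3.1 = 7.312.
C0 = (dt - 2*K*X)/denom = (3.1 - 2*2.7*0.22)/7.312 = 0.2615.
C1 = (dt + 2*K*X)/denom = (3.1 + 2*2.7*0.22)/7.312 = 0.5864.
C2 = (2*K*(1-X) - dt)/denom = 0.1521.
O2 = C0*I2 + C1*I1 + C2*O1
   = 0.2615*86 + 0.5864*41 + 0.1521*79
   = 58.55 m^3/s.

58.55


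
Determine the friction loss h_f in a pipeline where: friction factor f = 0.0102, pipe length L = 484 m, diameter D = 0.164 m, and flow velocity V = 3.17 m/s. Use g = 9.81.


Darcy-Weisbach equation: h_f = f * (L/D) * V^2/(2g).
f * L/D = 0.0102 * 484/0.164 = 30.1024.
V^2/(2g) = 3.17^2 / (2*9.81) = 10.0489 / 19.62 = 0.5122 m.
h_f = 30.1024 * 0.5122 = 15.418 m.

15.418


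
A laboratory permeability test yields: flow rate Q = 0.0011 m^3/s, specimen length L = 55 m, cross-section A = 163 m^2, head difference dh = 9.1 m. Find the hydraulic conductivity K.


From K = Q*L / (A*dh):
Numerator: Q*L = 0.0011 * 55 = 0.0605.
Denominator: A*dh = 163 * 9.1 = 1483.3.
K = 0.0605 / 1483.3 = 4.1e-05 m/s.

4.1e-05


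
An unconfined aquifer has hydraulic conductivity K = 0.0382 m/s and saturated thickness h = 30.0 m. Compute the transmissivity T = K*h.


Transmissivity is defined as T = K * h.
T = 0.0382 * 30.0
  = 1.146 m^2/s.

1.146


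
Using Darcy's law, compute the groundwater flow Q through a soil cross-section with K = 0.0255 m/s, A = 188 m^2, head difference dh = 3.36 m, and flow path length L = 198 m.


Darcy's law: Q = K * A * i, where i = dh/L.
Hydraulic gradient i = 3.36 / 198 = 0.01697.
Q = 0.0255 * 188 * 0.01697
  = 0.0814 m^3/s.

0.0814


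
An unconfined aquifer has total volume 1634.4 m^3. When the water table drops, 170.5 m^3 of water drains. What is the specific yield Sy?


Specific yield Sy = Volume drained / Total volume.
Sy = 170.5 / 1634.4
   = 0.1043.

0.1043


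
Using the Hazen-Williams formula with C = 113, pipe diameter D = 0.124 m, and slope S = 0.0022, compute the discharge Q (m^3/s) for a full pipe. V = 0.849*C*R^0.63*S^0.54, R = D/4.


For a full circular pipe, R = D/4 = 0.124/4 = 0.031 m.
V = 0.849 * 113 * 0.031^0.63 * 0.0022^0.54
  = 0.849 * 113 * 0.112088 * 0.03672
  = 0.3949 m/s.
Pipe area A = pi*D^2/4 = pi*0.124^2/4 = 0.0121 m^2.
Q = A * V = 0.0121 * 0.3949 = 0.0048 m^3/s.

0.0048


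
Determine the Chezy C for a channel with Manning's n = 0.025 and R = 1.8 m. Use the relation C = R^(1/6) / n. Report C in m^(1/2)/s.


The Chezy coefficient relates to Manning's n through C = R^(1/6) / n.
R^(1/6) = 1.8^(1/6) = 1.102924.
C = 1.102924 / 0.025 = 44.12 m^(1/2)/s.

44.12


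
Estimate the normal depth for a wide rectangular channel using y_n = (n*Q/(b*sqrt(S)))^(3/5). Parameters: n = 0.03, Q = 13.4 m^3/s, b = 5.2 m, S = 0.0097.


We use the wide-channel approximation y_n = (n*Q/(b*sqrt(S)))^(3/5).
sqrt(S) = sqrt(0.0097) = 0.098489.
Numerator: n*Q = 0.03 * 13.4 = 0.402.
Denominator: b*sqrt(S) = 5.2 * 0.098489 = 0.512143.
arg = 0.7849.
y_n = 0.7849^(3/5) = 0.8648 m.

0.8648


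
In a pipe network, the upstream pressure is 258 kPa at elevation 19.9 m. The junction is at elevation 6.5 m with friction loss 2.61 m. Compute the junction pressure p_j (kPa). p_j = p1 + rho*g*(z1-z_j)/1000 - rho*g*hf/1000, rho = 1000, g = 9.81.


Junction pressure: p_j = p1 + rho*g*(z1 - z_j)/1000 - rho*g*hf/1000.
Elevation term = 1000*9.81*(19.9 - 6.5)/1000 = 131.454 kPa.
Friction term = 1000*9.81*2.61/1000 = 25.604 kPa.
p_j = 258 + 131.454 - 25.604 = 363.85 kPa.

363.85


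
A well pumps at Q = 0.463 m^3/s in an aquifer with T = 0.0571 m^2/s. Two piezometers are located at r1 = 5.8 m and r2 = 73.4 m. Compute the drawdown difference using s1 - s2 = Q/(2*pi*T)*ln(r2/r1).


Thiem equation: s1 - s2 = Q/(2*pi*T) * ln(r2/r1).
ln(r2/r1) = ln(73.4/5.8) = 2.5381.
Q/(2*pi*T) = 0.463 / (2*pi*0.0571) = 0.463 / 0.3588 = 1.2905.
s1 - s2 = 1.2905 * 2.5381 = 3.2754 m.

3.2754


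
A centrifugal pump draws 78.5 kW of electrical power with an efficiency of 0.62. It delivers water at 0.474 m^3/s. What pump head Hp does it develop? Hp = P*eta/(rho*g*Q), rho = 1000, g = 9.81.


Pump head formula: Hp = P * eta / (rho * g * Q).
Numerator: P * eta = 78.5 * 1000 * 0.62 = 48670.0 W.
Denominator: rho * g * Q = 1000 * 9.81 * 0.474 = 4649.94.
Hp = 48670.0 / 4649.94 = 10.47 m.

10.47


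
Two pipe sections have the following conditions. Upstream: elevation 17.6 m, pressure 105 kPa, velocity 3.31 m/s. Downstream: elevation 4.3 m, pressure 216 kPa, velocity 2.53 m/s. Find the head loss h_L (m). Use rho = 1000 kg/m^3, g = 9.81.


Total head at each section: H = z + p/(rho*g) + V^2/(2g).
H1 = 17.6 + 105*1000/(1000*9.81) + 3.31^2/(2*9.81)
   = 17.6 + 10.703 + 0.5584
   = 28.862 m.
H2 = 4.3 + 216*1000/(1000*9.81) + 2.53^2/(2*9.81)
   = 4.3 + 22.018 + 0.3262
   = 26.645 m.
h_L = H1 - H2 = 28.862 - 26.645 = 2.217 m.

2.217


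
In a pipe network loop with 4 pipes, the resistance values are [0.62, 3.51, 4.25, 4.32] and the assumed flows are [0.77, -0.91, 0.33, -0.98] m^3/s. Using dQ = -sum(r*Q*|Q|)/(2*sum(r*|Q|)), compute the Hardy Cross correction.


Numerator terms (r*Q*|Q|): 0.62*0.77*|0.77| = 0.3676; 3.51*-0.91*|-0.91| = -2.9066; 4.25*0.33*|0.33| = 0.4628; 4.32*-0.98*|-0.98| = -4.1489.
Sum of numerator = -6.2251.
Denominator terms (r*|Q|): 0.62*|0.77| = 0.4774; 3.51*|-0.91| = 3.1941; 4.25*|0.33| = 1.4025; 4.32*|-0.98| = 4.2336.
2 * sum of denominator = 2 * 9.3076 = 18.6152.
dQ = --6.2251 / 18.6152 = 0.3344 m^3/s.

0.3344


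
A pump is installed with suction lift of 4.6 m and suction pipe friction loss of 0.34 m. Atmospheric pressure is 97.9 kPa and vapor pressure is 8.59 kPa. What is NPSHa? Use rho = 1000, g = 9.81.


NPSHa = p_atm/(rho*g) - z_s - hf_s - p_vap/(rho*g).
p_atm/(rho*g) = 97.9*1000 / (1000*9.81) = 9.98 m.
p_vap/(rho*g) = 8.59*1000 / (1000*9.81) = 0.876 m.
NPSHa = 9.98 - 4.6 - 0.34 - 0.876
      = 4.16 m.

4.16


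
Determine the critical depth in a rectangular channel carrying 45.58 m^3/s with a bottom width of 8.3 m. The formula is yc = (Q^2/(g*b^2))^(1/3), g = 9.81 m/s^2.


Using yc = (Q^2 / (g * b^2))^(1/3):
Q^2 = 45.58^2 = 2077.54.
g * b^2 = 9.81 * 8.3^2 = 9.81 * 68.89 = 675.81.
Q^2 / (g*b^2) = 2077.54 / 675.81 = 3.0741.
yc = 3.0741^(1/3) = 1.454 m.

1.454


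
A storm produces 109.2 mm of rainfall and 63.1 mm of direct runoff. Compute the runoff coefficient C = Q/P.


The runoff coefficient C = runoff depth / rainfall depth.
C = 63.1 / 109.2
  = 0.5778.

0.5778


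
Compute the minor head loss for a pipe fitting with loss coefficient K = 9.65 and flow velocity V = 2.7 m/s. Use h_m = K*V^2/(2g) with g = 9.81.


Minor loss formula: h_m = K * V^2/(2g).
V^2 = 2.7^2 = 7.29.
V^2/(2g) = 7.29 / 19.62 = 0.3716 m.
h_m = 9.65 * 0.3716 = 3.5856 m.

3.5856


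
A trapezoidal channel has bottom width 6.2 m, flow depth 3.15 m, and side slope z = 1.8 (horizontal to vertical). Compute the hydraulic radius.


For a trapezoidal section with side slope z:
A = (b + z*y)*y = (6.2 + 1.8*3.15)*3.15 = 37.391 m^2.
P = b + 2*y*sqrt(1 + z^2) = 6.2 + 2*3.15*sqrt(1 + 1.8^2) = 19.172 m.
R = A/P = 37.391 / 19.172 = 1.9502 m.

1.9502


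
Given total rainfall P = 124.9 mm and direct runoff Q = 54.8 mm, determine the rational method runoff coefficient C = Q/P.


The runoff coefficient C = runoff depth / rainfall depth.
C = 54.8 / 124.9
  = 0.4388.

0.4388


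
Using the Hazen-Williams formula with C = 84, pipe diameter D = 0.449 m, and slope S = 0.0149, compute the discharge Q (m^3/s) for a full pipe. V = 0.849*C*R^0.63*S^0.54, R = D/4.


For a full circular pipe, R = D/4 = 0.449/4 = 0.1123 m.
V = 0.849 * 84 * 0.1123^0.63 * 0.0149^0.54
  = 0.849 * 84 * 0.252126 * 0.103162
  = 1.8549 m/s.
Pipe area A = pi*D^2/4 = pi*0.449^2/4 = 0.1583 m^2.
Q = A * V = 0.1583 * 1.8549 = 0.2937 m^3/s.

0.2937


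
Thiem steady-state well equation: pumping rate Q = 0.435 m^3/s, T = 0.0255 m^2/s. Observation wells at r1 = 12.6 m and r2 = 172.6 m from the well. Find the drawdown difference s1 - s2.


Thiem equation: s1 - s2 = Q/(2*pi*T) * ln(r2/r1).
ln(r2/r1) = ln(172.6/12.6) = 2.6173.
Q/(2*pi*T) = 0.435 / (2*pi*0.0255) = 0.435 / 0.1602 = 2.715.
s1 - s2 = 2.715 * 2.6173 = 7.1059 m.

7.1059


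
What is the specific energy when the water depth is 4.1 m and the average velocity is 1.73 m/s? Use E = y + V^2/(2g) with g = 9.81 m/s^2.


Specific energy E = y + V^2/(2g).
Velocity head = V^2/(2g) = 1.73^2 / (2*9.81) = 2.9929 / 19.62 = 0.1525 m.
E = 4.1 + 0.1525 = 4.2525 m.

4.2525


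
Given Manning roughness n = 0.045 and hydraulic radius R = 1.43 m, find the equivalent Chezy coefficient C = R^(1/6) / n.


The Chezy coefficient relates to Manning's n through C = R^(1/6) / n.
R^(1/6) = 1.43^(1/6) = 1.061425.
C = 1.061425 / 0.045 = 23.59 m^(1/2)/s.

23.59


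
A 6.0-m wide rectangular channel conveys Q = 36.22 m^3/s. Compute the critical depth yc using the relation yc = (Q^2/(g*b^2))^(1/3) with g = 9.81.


Using yc = (Q^2 / (g * b^2))^(1/3):
Q^2 = 36.22^2 = 1311.89.
g * b^2 = 9.81 * 6.0^2 = 9.81 * 36.0 = 353.16.
Q^2 / (g*b^2) = 1311.89 / 353.16 = 3.7147.
yc = 3.7147^(1/3) = 1.5487 m.

1.5487


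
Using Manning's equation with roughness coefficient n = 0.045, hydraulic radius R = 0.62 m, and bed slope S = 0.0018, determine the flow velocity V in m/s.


Manning's equation gives V = (1/n) * R^(2/3) * S^(1/2).
First, compute R^(2/3) = 0.62^(2/3) = 0.7271.
Next, S^(1/2) = 0.0018^(1/2) = 0.042426.
Then 1/n = 1/0.045 = 22.22.
V = 22.22 * 0.7271 * 0.042426 = 0.6855 m/s.

0.6855


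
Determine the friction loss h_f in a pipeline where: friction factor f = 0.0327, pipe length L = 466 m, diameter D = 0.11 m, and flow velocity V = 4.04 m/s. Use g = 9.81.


Darcy-Weisbach equation: h_f = f * (L/D) * V^2/(2g).
f * L/D = 0.0327 * 466/0.11 = 138.5291.
V^2/(2g) = 4.04^2 / (2*9.81) = 16.3216 / 19.62 = 0.8319 m.
h_f = 138.5291 * 0.8319 = 115.24 m.

115.24


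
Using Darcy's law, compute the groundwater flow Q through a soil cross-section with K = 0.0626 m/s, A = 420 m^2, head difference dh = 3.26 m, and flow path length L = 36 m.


Darcy's law: Q = K * A * i, where i = dh/L.
Hydraulic gradient i = 3.26 / 36 = 0.090556.
Q = 0.0626 * 420 * 0.090556
  = 2.3809 m^3/s.

2.3809


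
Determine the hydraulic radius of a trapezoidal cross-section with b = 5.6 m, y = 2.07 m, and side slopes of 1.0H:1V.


For a trapezoidal section with side slope z:
A = (b + z*y)*y = (5.6 + 1.0*2.07)*2.07 = 15.877 m^2.
P = b + 2*y*sqrt(1 + z^2) = 5.6 + 2*2.07*sqrt(1 + 1.0^2) = 11.455 m.
R = A/P = 15.877 / 11.455 = 1.386 m.

1.386


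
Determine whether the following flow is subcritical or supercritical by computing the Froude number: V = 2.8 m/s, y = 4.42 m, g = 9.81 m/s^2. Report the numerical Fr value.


The Froude number is defined as Fr = V / sqrt(g*y).
g*y = 9.81 * 4.42 = 43.3602.
sqrt(g*y) = sqrt(43.3602) = 6.5848.
Fr = 2.8 / 6.5848 = 0.4252.
Since Fr < 1, the flow is subcritical.

0.4252


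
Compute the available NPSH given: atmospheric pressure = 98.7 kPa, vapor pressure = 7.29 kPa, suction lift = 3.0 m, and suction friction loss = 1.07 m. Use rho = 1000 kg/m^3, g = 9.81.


NPSHa = p_atm/(rho*g) - z_s - hf_s - p_vap/(rho*g).
p_atm/(rho*g) = 98.7*1000 / (1000*9.81) = 10.061 m.
p_vap/(rho*g) = 7.29*1000 / (1000*9.81) = 0.743 m.
NPSHa = 10.061 - 3.0 - 1.07 - 0.743
      = 5.25 m.

5.25


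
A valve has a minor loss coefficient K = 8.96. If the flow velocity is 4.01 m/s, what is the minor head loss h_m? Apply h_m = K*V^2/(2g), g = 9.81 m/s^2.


Minor loss formula: h_m = K * V^2/(2g).
V^2 = 4.01^2 = 16.0801.
V^2/(2g) = 16.0801 / 19.62 = 0.8196 m.
h_m = 8.96 * 0.8196 = 7.3434 m.

7.3434


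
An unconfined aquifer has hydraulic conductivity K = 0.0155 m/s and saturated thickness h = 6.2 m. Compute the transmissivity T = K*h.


Transmissivity is defined as T = K * h.
T = 0.0155 * 6.2
  = 0.0961 m^2/s.

0.0961


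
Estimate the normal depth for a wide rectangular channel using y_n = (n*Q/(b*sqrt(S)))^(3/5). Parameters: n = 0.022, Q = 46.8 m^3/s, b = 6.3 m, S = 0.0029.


We use the wide-channel approximation y_n = (n*Q/(b*sqrt(S)))^(3/5).
sqrt(S) = sqrt(0.0029) = 0.053852.
Numerator: n*Q = 0.022 * 46.8 = 1.0296.
Denominator: b*sqrt(S) = 6.3 * 0.053852 = 0.339268.
arg = 3.0348.
y_n = 3.0348^(3/5) = 1.9466 m.

1.9466


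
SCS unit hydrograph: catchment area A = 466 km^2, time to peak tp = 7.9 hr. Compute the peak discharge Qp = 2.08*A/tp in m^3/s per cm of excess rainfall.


SCS formula: Qp = 2.08 * A / tp.
Qp = 2.08 * 466 / 7.9
   = 969.28 / 7.9
   = 122.69 m^3/s per cm.

122.69


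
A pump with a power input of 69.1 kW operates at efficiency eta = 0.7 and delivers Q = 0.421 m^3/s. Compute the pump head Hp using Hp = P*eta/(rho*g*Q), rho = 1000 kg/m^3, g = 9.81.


Pump head formula: Hp = P * eta / (rho * g * Q).
Numerator: P * eta = 69.1 * 1000 * 0.7 = 48370.0 W.
Denominator: rho * g * Q = 1000 * 9.81 * 0.421 = 4130.01.
Hp = 48370.0 / 4130.01 = 11.71 m.

11.71


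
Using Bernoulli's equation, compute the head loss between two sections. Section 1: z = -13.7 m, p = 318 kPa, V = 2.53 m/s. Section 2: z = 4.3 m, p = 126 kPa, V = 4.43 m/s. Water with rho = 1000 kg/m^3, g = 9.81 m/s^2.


Total head at each section: H = z + p/(rho*g) + V^2/(2g).
H1 = -13.7 + 318*1000/(1000*9.81) + 2.53^2/(2*9.81)
   = -13.7 + 32.416 + 0.3262
   = 19.042 m.
H2 = 4.3 + 126*1000/(1000*9.81) + 4.43^2/(2*9.81)
   = 4.3 + 12.844 + 1.0002
   = 18.144 m.
h_L = H1 - H2 = 19.042 - 18.144 = 0.898 m.

0.898


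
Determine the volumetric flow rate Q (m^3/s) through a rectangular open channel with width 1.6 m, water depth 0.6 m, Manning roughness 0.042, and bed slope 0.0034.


For a rectangular channel, the cross-sectional area A = b * y = 1.6 * 0.6 = 0.96 m^2.
The wetted perimeter P = b + 2y = 1.6 + 2*0.6 = 2.8 m.
Hydraulic radius R = A/P = 0.96/2.8 = 0.3429 m.
Velocity V = (1/n)*R^(2/3)*S^(1/2) = (1/0.042)*0.3429^(2/3)*0.0034^(1/2) = 0.6801 m/s.
Discharge Q = A * V = 0.96 * 0.6801 = 0.653 m^3/s.

0.653


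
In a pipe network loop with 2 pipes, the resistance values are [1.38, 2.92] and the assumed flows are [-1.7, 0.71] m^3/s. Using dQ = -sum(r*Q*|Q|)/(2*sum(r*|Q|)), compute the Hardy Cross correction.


Numerator terms (r*Q*|Q|): 1.38*-1.7*|-1.7| = -3.9882; 2.92*0.71*|0.71| = 1.472.
Sum of numerator = -2.5162.
Denominator terms (r*|Q|): 1.38*|-1.7| = 2.346; 2.92*|0.71| = 2.0732.
2 * sum of denominator = 2 * 4.4192 = 8.8384.
dQ = --2.5162 / 8.8384 = 0.2847 m^3/s.

0.2847


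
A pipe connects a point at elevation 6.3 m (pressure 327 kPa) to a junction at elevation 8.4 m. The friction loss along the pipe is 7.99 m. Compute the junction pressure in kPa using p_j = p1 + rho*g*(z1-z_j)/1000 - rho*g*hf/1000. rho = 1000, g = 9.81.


Junction pressure: p_j = p1 + rho*g*(z1 - z_j)/1000 - rho*g*hf/1000.
Elevation term = 1000*9.81*(6.3 - 8.4)/1000 = -20.601 kPa.
Friction term = 1000*9.81*7.99/1000 = 78.382 kPa.
p_j = 327 + -20.601 - 78.382 = 228.02 kPa.

228.02


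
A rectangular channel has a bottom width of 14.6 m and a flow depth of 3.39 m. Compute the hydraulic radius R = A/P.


For a rectangular section:
Flow area A = b * y = 14.6 * 3.39 = 49.49 m^2.
Wetted perimeter P = b + 2y = 14.6 + 2*3.39 = 21.38 m.
Hydraulic radius R = A/P = 49.49 / 21.38 = 2.315 m.

2.315


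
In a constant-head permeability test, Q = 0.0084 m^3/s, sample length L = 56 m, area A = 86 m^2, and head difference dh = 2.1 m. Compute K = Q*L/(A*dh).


From K = Q*L / (A*dh):
Numerator: Q*L = 0.0084 * 56 = 0.4704.
Denominator: A*dh = 86 * 2.1 = 180.6.
K = 0.4704 / 180.6 = 0.002605 m/s.

0.002605


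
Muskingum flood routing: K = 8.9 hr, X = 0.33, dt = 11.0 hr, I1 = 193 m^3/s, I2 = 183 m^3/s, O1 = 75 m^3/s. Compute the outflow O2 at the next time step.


Muskingum coefficients:
denom = 2*K*(1-X) + dt = 2*8.9*(1-0.33) + 11.0 = 22.926.
C0 = (dt - 2*K*X)/denom = (11.0 - 2*8.9*0.33)/22.926 = 0.2236.
C1 = (dt + 2*K*X)/denom = (11.0 + 2*8.9*0.33)/22.926 = 0.736.
C2 = (2*K*(1-X) - dt)/denom = 0.0404.
O2 = C0*I2 + C1*I1 + C2*O1
   = 0.2236*183 + 0.736*193 + 0.0404*75
   = 186.0 m^3/s.

186.0


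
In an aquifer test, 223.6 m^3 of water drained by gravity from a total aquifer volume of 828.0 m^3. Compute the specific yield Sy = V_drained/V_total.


Specific yield Sy = Volume drained / Total volume.
Sy = 223.6 / 828.0
   = 0.27.

0.27


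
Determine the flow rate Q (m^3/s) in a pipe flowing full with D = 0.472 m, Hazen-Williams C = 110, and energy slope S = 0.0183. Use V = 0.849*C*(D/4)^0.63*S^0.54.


For a full circular pipe, R = D/4 = 0.472/4 = 0.118 m.
V = 0.849 * 110 * 0.118^0.63 * 0.0183^0.54
  = 0.849 * 110 * 0.260187 * 0.115272
  = 2.801 m/s.
Pipe area A = pi*D^2/4 = pi*0.472^2/4 = 0.175 m^2.
Q = A * V = 0.175 * 2.801 = 0.4901 m^3/s.

0.4901


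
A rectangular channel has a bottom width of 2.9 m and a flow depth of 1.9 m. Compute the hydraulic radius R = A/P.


For a rectangular section:
Flow area A = b * y = 2.9 * 1.9 = 5.51 m^2.
Wetted perimeter P = b + 2y = 2.9 + 2*1.9 = 6.7 m.
Hydraulic radius R = A/P = 5.51 / 6.7 = 0.8224 m.

0.8224


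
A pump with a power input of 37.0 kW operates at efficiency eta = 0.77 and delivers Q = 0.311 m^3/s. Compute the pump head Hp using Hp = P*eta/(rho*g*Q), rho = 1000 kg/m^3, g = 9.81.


Pump head formula: Hp = P * eta / (rho * g * Q).
Numerator: P * eta = 37.0 * 1000 * 0.77 = 28490.0 W.
Denominator: rho * g * Q = 1000 * 9.81 * 0.311 = 3050.91.
Hp = 28490.0 / 3050.91 = 9.34 m.

9.34


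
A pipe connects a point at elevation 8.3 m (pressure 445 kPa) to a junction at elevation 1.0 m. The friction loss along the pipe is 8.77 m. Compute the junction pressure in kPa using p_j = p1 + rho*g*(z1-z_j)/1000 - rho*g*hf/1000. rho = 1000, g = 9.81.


Junction pressure: p_j = p1 + rho*g*(z1 - z_j)/1000 - rho*g*hf/1000.
Elevation term = 1000*9.81*(8.3 - 1.0)/1000 = 71.613 kPa.
Friction term = 1000*9.81*8.77/1000 = 86.034 kPa.
p_j = 445 + 71.613 - 86.034 = 430.58 kPa.

430.58


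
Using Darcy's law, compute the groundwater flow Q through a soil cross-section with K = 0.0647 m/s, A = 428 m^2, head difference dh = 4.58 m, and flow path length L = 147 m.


Darcy's law: Q = K * A * i, where i = dh/L.
Hydraulic gradient i = 4.58 / 147 = 0.031156.
Q = 0.0647 * 428 * 0.031156
  = 0.8628 m^3/s.

0.8628


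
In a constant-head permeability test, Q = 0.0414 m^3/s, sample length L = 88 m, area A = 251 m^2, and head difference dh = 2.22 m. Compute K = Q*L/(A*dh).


From K = Q*L / (A*dh):
Numerator: Q*L = 0.0414 * 88 = 3.6432.
Denominator: A*dh = 251 * 2.22 = 557.22.
K = 3.6432 / 557.22 = 0.006538 m/s.

0.006538


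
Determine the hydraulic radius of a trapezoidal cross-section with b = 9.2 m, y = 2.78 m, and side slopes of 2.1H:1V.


For a trapezoidal section with side slope z:
A = (b + z*y)*y = (9.2 + 2.1*2.78)*2.78 = 41.806 m^2.
P = b + 2*y*sqrt(1 + z^2) = 9.2 + 2*2.78*sqrt(1 + 2.1^2) = 22.132 m.
R = A/P = 41.806 / 22.132 = 1.8889 m.

1.8889


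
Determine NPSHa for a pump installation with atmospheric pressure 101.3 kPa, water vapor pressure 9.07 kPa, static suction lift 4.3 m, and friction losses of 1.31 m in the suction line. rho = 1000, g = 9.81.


NPSHa = p_atm/(rho*g) - z_s - hf_s - p_vap/(rho*g).
p_atm/(rho*g) = 101.3*1000 / (1000*9.81) = 10.326 m.
p_vap/(rho*g) = 9.07*1000 / (1000*9.81) = 0.925 m.
NPSHa = 10.326 - 4.3 - 1.31 - 0.925
      = 3.79 m.

3.79


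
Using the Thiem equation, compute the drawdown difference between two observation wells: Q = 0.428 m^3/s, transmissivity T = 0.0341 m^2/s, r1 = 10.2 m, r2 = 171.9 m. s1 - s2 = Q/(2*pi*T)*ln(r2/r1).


Thiem equation: s1 - s2 = Q/(2*pi*T) * ln(r2/r1).
ln(r2/r1) = ln(171.9/10.2) = 2.8245.
Q/(2*pi*T) = 0.428 / (2*pi*0.0341) = 0.428 / 0.2143 = 1.9976.
s1 - s2 = 1.9976 * 2.8245 = 5.6423 m.

5.6423


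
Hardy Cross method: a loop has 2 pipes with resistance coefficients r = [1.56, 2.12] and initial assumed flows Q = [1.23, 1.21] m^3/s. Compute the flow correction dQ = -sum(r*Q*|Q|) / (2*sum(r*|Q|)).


Numerator terms (r*Q*|Q|): 1.56*1.23*|1.23| = 2.3601; 2.12*1.21*|1.21| = 3.1039.
Sum of numerator = 5.464.
Denominator terms (r*|Q|): 1.56*|1.23| = 1.9188; 2.12*|1.21| = 2.5652.
2 * sum of denominator = 2 * 4.484 = 8.968.
dQ = -5.464 / 8.968 = -0.6093 m^3/s.

-0.6093


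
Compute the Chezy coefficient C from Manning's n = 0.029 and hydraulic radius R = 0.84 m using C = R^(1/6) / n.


The Chezy coefficient relates to Manning's n through C = R^(1/6) / n.
R^(1/6) = 0.84^(1/6) = 0.971359.
C = 0.971359 / 0.029 = 33.5 m^(1/2)/s.

33.5


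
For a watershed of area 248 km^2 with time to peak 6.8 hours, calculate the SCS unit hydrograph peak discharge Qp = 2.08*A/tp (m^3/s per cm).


SCS formula: Qp = 2.08 * A / tp.
Qp = 2.08 * 248 / 6.8
   = 515.84 / 6.8
   = 75.86 m^3/s per cm.

75.86


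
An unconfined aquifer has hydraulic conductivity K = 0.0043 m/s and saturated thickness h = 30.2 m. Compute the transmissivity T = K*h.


Transmissivity is defined as T = K * h.
T = 0.0043 * 30.2
  = 0.1299 m^2/s.

0.1299


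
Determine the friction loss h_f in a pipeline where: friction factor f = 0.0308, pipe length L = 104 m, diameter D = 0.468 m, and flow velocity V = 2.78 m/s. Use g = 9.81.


Darcy-Weisbach equation: h_f = f * (L/D) * V^2/(2g).
f * L/D = 0.0308 * 104/0.468 = 6.8444.
V^2/(2g) = 2.78^2 / (2*9.81) = 7.7284 / 19.62 = 0.3939 m.
h_f = 6.8444 * 0.3939 = 2.696 m.

2.696


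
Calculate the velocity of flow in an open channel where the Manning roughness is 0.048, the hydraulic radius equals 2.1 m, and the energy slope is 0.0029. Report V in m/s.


Manning's equation gives V = (1/n) * R^(2/3) * S^(1/2).
First, compute R^(2/3) = 2.1^(2/3) = 1.6399.
Next, S^(1/2) = 0.0029^(1/2) = 0.053852.
Then 1/n = 1/0.048 = 20.83.
V = 20.83 * 1.6399 * 0.053852 = 1.8398 m/s.

1.8398


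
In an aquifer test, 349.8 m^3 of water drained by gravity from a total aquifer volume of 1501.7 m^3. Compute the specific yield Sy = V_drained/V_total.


Specific yield Sy = Volume drained / Total volume.
Sy = 349.8 / 1501.7
   = 0.2329.

0.2329


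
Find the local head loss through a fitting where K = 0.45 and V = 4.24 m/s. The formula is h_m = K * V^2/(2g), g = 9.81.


Minor loss formula: h_m = K * V^2/(2g).
V^2 = 4.24^2 = 17.9776.
V^2/(2g) = 17.9776 / 19.62 = 0.9163 m.
h_m = 0.45 * 0.9163 = 0.4123 m.

0.4123


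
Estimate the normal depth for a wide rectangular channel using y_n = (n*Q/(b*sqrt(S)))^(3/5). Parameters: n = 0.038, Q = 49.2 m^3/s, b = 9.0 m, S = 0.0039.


We use the wide-channel approximation y_n = (n*Q/(b*sqrt(S)))^(3/5).
sqrt(S) = sqrt(0.0039) = 0.06245.
Numerator: n*Q = 0.038 * 49.2 = 1.8696.
Denominator: b*sqrt(S) = 9.0 * 0.06245 = 0.56205.
arg = 3.3264.
y_n = 3.3264^(3/5) = 2.0568 m.

2.0568


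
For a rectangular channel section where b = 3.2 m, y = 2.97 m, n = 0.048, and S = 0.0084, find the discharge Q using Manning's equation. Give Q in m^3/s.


For a rectangular channel, the cross-sectional area A = b * y = 3.2 * 2.97 = 9.5 m^2.
The wetted perimeter P = b + 2y = 3.2 + 2*2.97 = 9.14 m.
Hydraulic radius R = A/P = 9.5/9.14 = 1.0398 m.
Velocity V = (1/n)*R^(2/3)*S^(1/2) = (1/0.048)*1.0398^(2/3)*0.0084^(1/2) = 1.9598 m/s.
Discharge Q = A * V = 9.5 * 1.9598 = 18.626 m^3/s.

18.626


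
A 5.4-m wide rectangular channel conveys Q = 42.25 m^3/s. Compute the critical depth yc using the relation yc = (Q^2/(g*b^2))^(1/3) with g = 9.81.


Using yc = (Q^2 / (g * b^2))^(1/3):
Q^2 = 42.25^2 = 1785.06.
g * b^2 = 9.81 * 5.4^2 = 9.81 * 29.16 = 286.06.
Q^2 / (g*b^2) = 1785.06 / 286.06 = 6.2402.
yc = 6.2402^(1/3) = 1.8411 m.

1.8411


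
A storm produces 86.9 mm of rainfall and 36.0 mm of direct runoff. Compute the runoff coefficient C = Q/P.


The runoff coefficient C = runoff depth / rainfall depth.
C = 36.0 / 86.9
  = 0.4143.

0.4143


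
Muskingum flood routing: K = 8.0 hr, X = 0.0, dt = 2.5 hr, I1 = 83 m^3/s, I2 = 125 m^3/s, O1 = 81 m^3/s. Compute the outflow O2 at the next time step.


Muskingum coefficients:
denom = 2*K*(1-X) + dt = 2*8.0*(1-0.0) + 2.5 = 18.5.
C0 = (dt - 2*K*X)/denom = (2.5 - 2*8.0*0.0)/18.5 = 0.1351.
C1 = (dt + 2*K*X)/denom = (2.5 + 2*8.0*0.0)/18.5 = 0.1351.
C2 = (2*K*(1-X) - dt)/denom = 0.7297.
O2 = C0*I2 + C1*I1 + C2*O1
   = 0.1351*125 + 0.1351*83 + 0.7297*81
   = 87.22 m^3/s.

87.22


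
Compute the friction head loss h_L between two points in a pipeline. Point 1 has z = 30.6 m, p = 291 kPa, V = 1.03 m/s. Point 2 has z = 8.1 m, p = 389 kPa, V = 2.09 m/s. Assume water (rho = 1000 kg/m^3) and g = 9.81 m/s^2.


Total head at each section: H = z + p/(rho*g) + V^2/(2g).
H1 = 30.6 + 291*1000/(1000*9.81) + 1.03^2/(2*9.81)
   = 30.6 + 29.664 + 0.0541
   = 60.318 m.
H2 = 8.1 + 389*1000/(1000*9.81) + 2.09^2/(2*9.81)
   = 8.1 + 39.653 + 0.2226
   = 47.976 m.
h_L = H1 - H2 = 60.318 - 47.976 = 12.342 m.

12.342


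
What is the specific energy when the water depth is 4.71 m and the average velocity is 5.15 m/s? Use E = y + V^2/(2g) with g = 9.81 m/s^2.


Specific energy E = y + V^2/(2g).
Velocity head = V^2/(2g) = 5.15^2 / (2*9.81) = 26.5225 / 19.62 = 1.3518 m.
E = 4.71 + 1.3518 = 6.0618 m.

6.0618


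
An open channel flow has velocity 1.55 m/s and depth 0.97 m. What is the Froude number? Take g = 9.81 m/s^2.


The Froude number is defined as Fr = V / sqrt(g*y).
g*y = 9.81 * 0.97 = 9.5157.
sqrt(g*y) = sqrt(9.5157) = 3.0848.
Fr = 1.55 / 3.0848 = 0.5025.

0.5025


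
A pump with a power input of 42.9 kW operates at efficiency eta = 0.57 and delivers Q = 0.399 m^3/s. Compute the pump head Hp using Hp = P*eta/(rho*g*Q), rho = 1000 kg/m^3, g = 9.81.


Pump head formula: Hp = P * eta / (rho * g * Q).
Numerator: P * eta = 42.9 * 1000 * 0.57 = 24453.0 W.
Denominator: rho * g * Q = 1000 * 9.81 * 0.399 = 3914.19.
Hp = 24453.0 / 3914.19 = 6.25 m.

6.25


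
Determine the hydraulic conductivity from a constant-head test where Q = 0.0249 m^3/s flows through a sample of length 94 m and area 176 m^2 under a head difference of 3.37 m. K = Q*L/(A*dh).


From K = Q*L / (A*dh):
Numerator: Q*L = 0.0249 * 94 = 2.3406.
Denominator: A*dh = 176 * 3.37 = 593.12.
K = 2.3406 / 593.12 = 0.003946 m/s.

0.003946


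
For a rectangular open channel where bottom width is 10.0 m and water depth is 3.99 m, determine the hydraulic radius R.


For a rectangular section:
Flow area A = b * y = 10.0 * 3.99 = 39.9 m^2.
Wetted perimeter P = b + 2y = 10.0 + 2*3.99 = 17.98 m.
Hydraulic radius R = A/P = 39.9 / 17.98 = 2.2191 m.

2.2191


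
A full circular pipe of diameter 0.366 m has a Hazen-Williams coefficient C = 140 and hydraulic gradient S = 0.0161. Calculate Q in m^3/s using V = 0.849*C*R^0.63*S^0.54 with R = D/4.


For a full circular pipe, R = D/4 = 0.366/4 = 0.0915 m.
V = 0.849 * 140 * 0.0915^0.63 * 0.0161^0.54
  = 0.849 * 140 * 0.221664 * 0.107569
  = 2.8341 m/s.
Pipe area A = pi*D^2/4 = pi*0.366^2/4 = 0.1052 m^2.
Q = A * V = 0.1052 * 2.8341 = 0.2982 m^3/s.

0.2982


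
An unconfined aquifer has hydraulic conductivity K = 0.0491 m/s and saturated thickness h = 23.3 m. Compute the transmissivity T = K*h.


Transmissivity is defined as T = K * h.
T = 0.0491 * 23.3
  = 1.144 m^2/s.

1.144


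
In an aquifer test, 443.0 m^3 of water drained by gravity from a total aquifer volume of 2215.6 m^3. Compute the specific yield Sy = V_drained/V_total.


Specific yield Sy = Volume drained / Total volume.
Sy = 443.0 / 2215.6
   = 0.1999.

0.1999


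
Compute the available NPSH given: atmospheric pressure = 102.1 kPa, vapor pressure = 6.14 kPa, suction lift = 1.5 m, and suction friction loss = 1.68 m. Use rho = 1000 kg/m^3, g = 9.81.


NPSHa = p_atm/(rho*g) - z_s - hf_s - p_vap/(rho*g).
p_atm/(rho*g) = 102.1*1000 / (1000*9.81) = 10.408 m.
p_vap/(rho*g) = 6.14*1000 / (1000*9.81) = 0.626 m.
NPSHa = 10.408 - 1.5 - 1.68 - 0.626
      = 6.6 m.

6.6


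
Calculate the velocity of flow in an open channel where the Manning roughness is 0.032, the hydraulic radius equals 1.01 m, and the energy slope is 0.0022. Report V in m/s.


Manning's equation gives V = (1/n) * R^(2/3) * S^(1/2).
First, compute R^(2/3) = 1.01^(2/3) = 1.0067.
Next, S^(1/2) = 0.0022^(1/2) = 0.046904.
Then 1/n = 1/0.032 = 31.25.
V = 31.25 * 1.0067 * 0.046904 = 1.4755 m/s.

1.4755


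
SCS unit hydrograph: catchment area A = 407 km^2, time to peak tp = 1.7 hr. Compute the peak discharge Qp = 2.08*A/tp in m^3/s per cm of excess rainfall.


SCS formula: Qp = 2.08 * A / tp.
Qp = 2.08 * 407 / 1.7
   = 846.56 / 1.7
   = 497.98 m^3/s per cm.

497.98


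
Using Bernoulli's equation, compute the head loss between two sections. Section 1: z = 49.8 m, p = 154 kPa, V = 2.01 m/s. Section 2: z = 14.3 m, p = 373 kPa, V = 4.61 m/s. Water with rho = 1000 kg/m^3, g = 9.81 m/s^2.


Total head at each section: H = z + p/(rho*g) + V^2/(2g).
H1 = 49.8 + 154*1000/(1000*9.81) + 2.01^2/(2*9.81)
   = 49.8 + 15.698 + 0.2059
   = 65.704 m.
H2 = 14.3 + 373*1000/(1000*9.81) + 4.61^2/(2*9.81)
   = 14.3 + 38.022 + 1.0832
   = 53.406 m.
h_L = H1 - H2 = 65.704 - 53.406 = 12.299 m.

12.299


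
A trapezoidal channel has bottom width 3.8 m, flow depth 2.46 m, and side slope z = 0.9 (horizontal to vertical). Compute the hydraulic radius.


For a trapezoidal section with side slope z:
A = (b + z*y)*y = (3.8 + 0.9*2.46)*2.46 = 14.794 m^2.
P = b + 2*y*sqrt(1 + z^2) = 3.8 + 2*2.46*sqrt(1 + 0.9^2) = 10.419 m.
R = A/P = 14.794 / 10.419 = 1.4199 m.

1.4199


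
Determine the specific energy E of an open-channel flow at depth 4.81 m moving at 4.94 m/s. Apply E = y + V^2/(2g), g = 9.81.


Specific energy E = y + V^2/(2g).
Velocity head = V^2/(2g) = 4.94^2 / (2*9.81) = 24.4036 / 19.62 = 1.2438 m.
E = 4.81 + 1.2438 = 6.0538 m.

6.0538


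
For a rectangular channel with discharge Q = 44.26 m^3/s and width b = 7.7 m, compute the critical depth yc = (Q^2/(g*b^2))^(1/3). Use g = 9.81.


Using yc = (Q^2 / (g * b^2))^(1/3):
Q^2 = 44.26^2 = 1958.95.
g * b^2 = 9.81 * 7.7^2 = 9.81 * 59.29 = 581.63.
Q^2 / (g*b^2) = 1958.95 / 581.63 = 3.368.
yc = 3.368^(1/3) = 1.499 m.

1.499


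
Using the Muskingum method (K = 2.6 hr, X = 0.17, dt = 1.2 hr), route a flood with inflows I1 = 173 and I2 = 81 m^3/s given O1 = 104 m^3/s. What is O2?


Muskingum coefficients:
denom = 2*K*(1-X) + dt = 2*2.6*(1-0.17) + 1.2 = 5.516.
C0 = (dt - 2*K*X)/denom = (1.2 - 2*2.6*0.17)/5.516 = 0.0573.
C1 = (dt + 2*K*X)/denom = (1.2 + 2*2.6*0.17)/5.516 = 0.3778.
C2 = (2*K*(1-X) - dt)/denom = 0.5649.
O2 = C0*I2 + C1*I1 + C2*O1
   = 0.0573*81 + 0.3778*173 + 0.5649*104
   = 128.75 m^3/s.

128.75


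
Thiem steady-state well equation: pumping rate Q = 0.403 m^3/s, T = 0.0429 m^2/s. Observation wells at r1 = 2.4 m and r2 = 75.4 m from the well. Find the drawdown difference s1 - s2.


Thiem equation: s1 - s2 = Q/(2*pi*T) * ln(r2/r1).
ln(r2/r1) = ln(75.4/2.4) = 3.4473.
Q/(2*pi*T) = 0.403 / (2*pi*0.0429) = 0.403 / 0.2695 = 1.4951.
s1 - s2 = 1.4951 * 3.4473 = 5.1541 m.

5.1541


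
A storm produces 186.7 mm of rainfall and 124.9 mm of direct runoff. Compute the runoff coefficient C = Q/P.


The runoff coefficient C = runoff depth / rainfall depth.
C = 124.9 / 186.7
  = 0.669.

0.669


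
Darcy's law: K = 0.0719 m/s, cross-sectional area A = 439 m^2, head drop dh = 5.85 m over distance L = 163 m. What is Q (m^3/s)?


Darcy's law: Q = K * A * i, where i = dh/L.
Hydraulic gradient i = 5.85 / 163 = 0.03589.
Q = 0.0719 * 439 * 0.03589
  = 1.1328 m^3/s.

1.1328


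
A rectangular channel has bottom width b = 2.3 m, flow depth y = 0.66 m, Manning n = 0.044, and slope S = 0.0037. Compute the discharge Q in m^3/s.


For a rectangular channel, the cross-sectional area A = b * y = 2.3 * 0.66 = 1.52 m^2.
The wetted perimeter P = b + 2y = 2.3 + 2*0.66 = 3.62 m.
Hydraulic radius R = A/P = 1.52/3.62 = 0.4193 m.
Velocity V = (1/n)*R^(2/3)*S^(1/2) = (1/0.044)*0.4193^(2/3)*0.0037^(1/2) = 0.7745 m/s.
Discharge Q = A * V = 1.52 * 0.7745 = 1.176 m^3/s.

1.176


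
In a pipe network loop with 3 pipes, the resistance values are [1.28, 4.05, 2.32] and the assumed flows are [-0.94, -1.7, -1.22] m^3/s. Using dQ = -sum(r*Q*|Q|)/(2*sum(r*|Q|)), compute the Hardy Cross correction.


Numerator terms (r*Q*|Q|): 1.28*-0.94*|-0.94| = -1.131; 4.05*-1.7*|-1.7| = -11.7045; 2.32*-1.22*|-1.22| = -3.4531.
Sum of numerator = -16.2886.
Denominator terms (r*|Q|): 1.28*|-0.94| = 1.2032; 4.05*|-1.7| = 6.885; 2.32*|-1.22| = 2.8304.
2 * sum of denominator = 2 * 10.9186 = 21.8372.
dQ = --16.2886 / 21.8372 = 0.7459 m^3/s.

0.7459


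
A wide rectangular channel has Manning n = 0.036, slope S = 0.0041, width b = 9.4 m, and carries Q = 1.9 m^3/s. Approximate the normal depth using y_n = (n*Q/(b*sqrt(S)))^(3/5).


We use the wide-channel approximation y_n = (n*Q/(b*sqrt(S)))^(3/5).
sqrt(S) = sqrt(0.0041) = 0.064031.
Numerator: n*Q = 0.036 * 1.9 = 0.0684.
Denominator: b*sqrt(S) = 9.4 * 0.064031 = 0.601891.
arg = 0.1136.
y_n = 0.1136^(3/5) = 0.2712 m.

0.2712


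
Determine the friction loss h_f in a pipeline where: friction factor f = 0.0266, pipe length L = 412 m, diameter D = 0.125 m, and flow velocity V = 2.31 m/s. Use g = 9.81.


Darcy-Weisbach equation: h_f = f * (L/D) * V^2/(2g).
f * L/D = 0.0266 * 412/0.125 = 87.6736.
V^2/(2g) = 2.31^2 / (2*9.81) = 5.3361 / 19.62 = 0.272 m.
h_f = 87.6736 * 0.272 = 23.845 m.

23.845


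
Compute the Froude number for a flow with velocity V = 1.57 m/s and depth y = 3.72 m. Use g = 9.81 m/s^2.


The Froude number is defined as Fr = V / sqrt(g*y).
g*y = 9.81 * 3.72 = 36.4932.
sqrt(g*y) = sqrt(36.4932) = 6.041.
Fr = 1.57 / 6.041 = 0.2599.

0.2599


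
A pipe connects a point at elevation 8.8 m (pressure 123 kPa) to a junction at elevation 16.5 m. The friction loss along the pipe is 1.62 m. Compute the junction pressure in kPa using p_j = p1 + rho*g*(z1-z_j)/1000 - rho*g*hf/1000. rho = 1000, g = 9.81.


Junction pressure: p_j = p1 + rho*g*(z1 - z_j)/1000 - rho*g*hf/1000.
Elevation term = 1000*9.81*(8.8 - 16.5)/1000 = -75.537 kPa.
Friction term = 1000*9.81*1.62/1000 = 15.892 kPa.
p_j = 123 + -75.537 - 15.892 = 31.57 kPa.

31.57


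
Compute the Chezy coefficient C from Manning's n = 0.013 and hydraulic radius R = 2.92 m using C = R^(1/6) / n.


The Chezy coefficient relates to Manning's n through C = R^(1/6) / n.
R^(1/6) = 2.92^(1/6) = 1.195539.
C = 1.195539 / 0.013 = 91.96 m^(1/2)/s.

91.96


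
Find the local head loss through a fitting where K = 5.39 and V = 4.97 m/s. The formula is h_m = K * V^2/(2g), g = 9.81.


Minor loss formula: h_m = K * V^2/(2g).
V^2 = 4.97^2 = 24.7009.
V^2/(2g) = 24.7009 / 19.62 = 1.259 m.
h_m = 5.39 * 1.259 = 6.7858 m.

6.7858


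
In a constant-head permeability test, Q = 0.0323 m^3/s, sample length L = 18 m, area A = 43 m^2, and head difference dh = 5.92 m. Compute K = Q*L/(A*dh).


From K = Q*L / (A*dh):
Numerator: Q*L = 0.0323 * 18 = 0.5814.
Denominator: A*dh = 43 * 5.92 = 254.56.
K = 0.5814 / 254.56 = 0.002284 m/s.

0.002284


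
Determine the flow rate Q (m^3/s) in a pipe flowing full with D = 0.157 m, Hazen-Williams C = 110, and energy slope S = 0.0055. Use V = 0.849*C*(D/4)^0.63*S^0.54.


For a full circular pipe, R = D/4 = 0.157/4 = 0.0393 m.
V = 0.849 * 110 * 0.0393^0.63 * 0.0055^0.54
  = 0.849 * 110 * 0.130053 * 0.060228
  = 0.7315 m/s.
Pipe area A = pi*D^2/4 = pi*0.157^2/4 = 0.0194 m^2.
Q = A * V = 0.0194 * 0.7315 = 0.0142 m^3/s.

0.0142


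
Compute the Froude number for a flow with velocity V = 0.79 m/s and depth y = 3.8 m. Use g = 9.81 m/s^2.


The Froude number is defined as Fr = V / sqrt(g*y).
g*y = 9.81 * 3.8 = 37.278.
sqrt(g*y) = sqrt(37.278) = 6.1056.
Fr = 0.79 / 6.1056 = 0.1294.

0.1294


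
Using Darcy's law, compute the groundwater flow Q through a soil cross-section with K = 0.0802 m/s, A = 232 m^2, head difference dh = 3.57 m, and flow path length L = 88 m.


Darcy's law: Q = K * A * i, where i = dh/L.
Hydraulic gradient i = 3.57 / 88 = 0.040568.
Q = 0.0802 * 232 * 0.040568
  = 0.7548 m^3/s.

0.7548


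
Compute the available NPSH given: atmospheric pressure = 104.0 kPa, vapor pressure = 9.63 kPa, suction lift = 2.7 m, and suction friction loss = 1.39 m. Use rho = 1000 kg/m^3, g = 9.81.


NPSHa = p_atm/(rho*g) - z_s - hf_s - p_vap/(rho*g).
p_atm/(rho*g) = 104.0*1000 / (1000*9.81) = 10.601 m.
p_vap/(rho*g) = 9.63*1000 / (1000*9.81) = 0.982 m.
NPSHa = 10.601 - 2.7 - 1.39 - 0.982
      = 5.53 m.

5.53


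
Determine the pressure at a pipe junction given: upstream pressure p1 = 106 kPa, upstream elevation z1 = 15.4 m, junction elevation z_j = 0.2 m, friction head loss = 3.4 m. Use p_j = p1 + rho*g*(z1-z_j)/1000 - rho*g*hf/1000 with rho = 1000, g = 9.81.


Junction pressure: p_j = p1 + rho*g*(z1 - z_j)/1000 - rho*g*hf/1000.
Elevation term = 1000*9.81*(15.4 - 0.2)/1000 = 149.112 kPa.
Friction term = 1000*9.81*3.4/1000 = 33.354 kPa.
p_j = 106 + 149.112 - 33.354 = 221.76 kPa.

221.76


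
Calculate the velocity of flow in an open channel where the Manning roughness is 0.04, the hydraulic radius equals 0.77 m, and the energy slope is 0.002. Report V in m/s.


Manning's equation gives V = (1/n) * R^(2/3) * S^(1/2).
First, compute R^(2/3) = 0.77^(2/3) = 0.8401.
Next, S^(1/2) = 0.002^(1/2) = 0.044721.
Then 1/n = 1/0.04 = 25.0.
V = 25.0 * 0.8401 * 0.044721 = 0.9393 m/s.

0.9393


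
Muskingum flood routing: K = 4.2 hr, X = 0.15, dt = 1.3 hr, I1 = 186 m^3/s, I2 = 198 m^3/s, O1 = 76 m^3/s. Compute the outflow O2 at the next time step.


Muskingum coefficients:
denom = 2*K*(1-X) + dt = 2*4.2*(1-0.15) + 1.3 = 8.44.
C0 = (dt - 2*K*X)/denom = (1.3 - 2*4.2*0.15)/8.44 = 0.0047.
C1 = (dt + 2*K*X)/denom = (1.3 + 2*4.2*0.15)/8.44 = 0.3033.
C2 = (2*K*(1-X) - dt)/denom = 0.6919.
O2 = C0*I2 + C1*I1 + C2*O1
   = 0.0047*198 + 0.3033*186 + 0.6919*76
   = 109.94 m^3/s.

109.94


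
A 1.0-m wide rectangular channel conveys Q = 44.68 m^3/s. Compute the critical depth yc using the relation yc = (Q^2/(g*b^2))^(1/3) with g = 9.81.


Using yc = (Q^2 / (g * b^2))^(1/3):
Q^2 = 44.68^2 = 1996.3.
g * b^2 = 9.81 * 1.0^2 = 9.81 * 1.0 = 9.81.
Q^2 / (g*b^2) = 1996.3 / 9.81 = 203.4964.
yc = 203.4964^(1/3) = 5.8819 m.

5.8819
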